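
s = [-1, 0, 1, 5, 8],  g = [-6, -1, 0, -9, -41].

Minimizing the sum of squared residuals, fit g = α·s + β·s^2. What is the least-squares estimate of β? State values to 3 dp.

β = -1.083

Compute the Gram sums: Σs·s = 91, Σs·s^2 = 637, Σs^2·s^2 = 4723.
Right-hand side: Σs·g = -367, Σs^2·g = -2855.
Normal equations: [[91, 637]; [637, 4723]]·[α, β]ᵀ = [-367, -2855]ᵀ.
Eliminating β: 4723·(row 1) − 637·(row 2) gives 24024·α = 4723·(-367) − 637·(-2855) = 85294, so α = 3877/1092.
Then β = ((-2855) − 637·(3877/1092))/4723 = -13/12.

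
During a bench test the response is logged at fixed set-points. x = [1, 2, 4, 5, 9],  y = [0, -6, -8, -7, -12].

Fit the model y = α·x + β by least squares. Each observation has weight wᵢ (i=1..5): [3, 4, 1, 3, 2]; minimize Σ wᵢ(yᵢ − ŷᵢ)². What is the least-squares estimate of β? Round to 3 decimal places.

Forming MᵀWM = [[272, 48]; [48, 13]] and MᵀWy = [-401, -77]ᵀ gives MᵀWM·[α, β]ᵀ = MᵀWy.
Δ = 272·13 − 48² = 1232.
α = ((-401)·13 − 48·(-77))/1232 = -1517/1232; β = (272·(-77) − 48·(-401))/1232 = -106/77.

β = -1.377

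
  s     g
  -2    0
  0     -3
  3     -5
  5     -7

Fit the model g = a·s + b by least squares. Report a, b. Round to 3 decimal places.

Entries of MᵀM: Σs·s = 38, Σs = 6, Σ1 = 4.
And Σs·g = -50, Σg = -15.
Determinant 38·4 − 6² = 116.
a = ((-50)·4 − 6·(-15))/116 = -55/58; b = (38·(-15) − 6·(-50))/116 = -135/58.

a = -0.948, b = -2.328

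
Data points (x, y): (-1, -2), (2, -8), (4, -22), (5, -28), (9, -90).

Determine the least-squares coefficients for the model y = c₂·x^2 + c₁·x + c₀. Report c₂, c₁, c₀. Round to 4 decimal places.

Normal-equation sums: Σx^2·x^2 = 7459, Σx^2·x = 925, Σx^2 = 127, Σx·x = 127, Σx = 19, Σ1 = 5.
And Σx^2·y = -8376, Σx·y = -1052, Σy = -150.
MᵀM·[c₂, c₁, c₀]ᵀ = Mᵀy becomes [[7459, 925, 127]; [925, 127, 19]; [127, 19, 5]]·[c₂, c₁, c₀]ᵀ = [-8376, -1052, -150]ᵀ.
Inverting the 3×3 Gram matrix, [c₂, c₁, c₀]ᵀ = [-46225/45327, -25505/45327, -29592/15109]ᵀ.

c₂ = -1.0198, c₁ = -0.5627, c₀ = -1.9586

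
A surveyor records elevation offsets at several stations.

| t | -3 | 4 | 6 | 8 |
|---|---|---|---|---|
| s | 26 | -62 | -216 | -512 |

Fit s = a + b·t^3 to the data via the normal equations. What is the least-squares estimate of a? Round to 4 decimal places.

a = 0.2914

Entries of MᵀM: Σ1 = 4, Σt^3 = 765, Σt^3·t^3 = 313625.
And Σs = -764, Σt^3·s = -313470.
MᵀM·[a, b]ᵀ = Mᵀs becomes [[4, 765]; [765, 313625]]·[a, b]ᵀ = [-764, -313470]ᵀ.
Eliminating b: 313625·(row 1) − 765·(row 2) gives 669275·a = 313625·(-764) − 765·(-313470) = 195050, so a = 7802/26771.
Then b = ((-313470) − 765·(7802/26771))/313625 = -133884/133855.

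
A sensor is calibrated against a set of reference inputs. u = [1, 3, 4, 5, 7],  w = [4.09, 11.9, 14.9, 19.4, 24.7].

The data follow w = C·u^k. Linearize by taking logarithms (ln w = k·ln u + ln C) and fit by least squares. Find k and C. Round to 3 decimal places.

k = 0.935, C = 4.146

With ln wᵢ as the transformed response and ln uᵢ as the regressor:
Σln u = 6.0403, Σ(ln u)² = 9.5056, Σln w = 12.7585, Σln u·ln w = 17.4782.
Equations: 9.5056·k + 6.0403·ln C = 17.4782;  6.0403·k + 5·ln C = 12.7585.
Solving (det = 11.0434): k = 0.93507, ln C = 1.42209, so C = exp(1.42209) = 4.14579.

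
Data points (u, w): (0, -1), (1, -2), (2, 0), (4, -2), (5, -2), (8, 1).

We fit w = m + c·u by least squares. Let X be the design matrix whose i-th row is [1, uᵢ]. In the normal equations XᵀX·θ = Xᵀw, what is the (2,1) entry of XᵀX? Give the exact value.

Row 2 ↔ basis u, column 1 ↔ basis 1, so (XᵀX)_{2,1} = Σᵢ u = (0)·(1) + (1)·(1) + (2)·(1) + (4)·(1) + (5)·(1) + (8)·(1) = 20.

20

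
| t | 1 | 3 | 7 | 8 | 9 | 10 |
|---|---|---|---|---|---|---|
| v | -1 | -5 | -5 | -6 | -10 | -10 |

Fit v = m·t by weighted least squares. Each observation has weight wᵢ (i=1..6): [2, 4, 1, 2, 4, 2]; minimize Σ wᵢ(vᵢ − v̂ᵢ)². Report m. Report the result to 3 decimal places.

m = -1.019

Compute the Gram sums: Σwᵢ·t·t = 739.
For AᵀWv: Σwᵢ·t·v = -753.
So AᵀWA·[m]ᵀ = AᵀWv: [[739]]·[m]ᵀ = [-753]ᵀ.
m = (-753)/739 = -1.01894.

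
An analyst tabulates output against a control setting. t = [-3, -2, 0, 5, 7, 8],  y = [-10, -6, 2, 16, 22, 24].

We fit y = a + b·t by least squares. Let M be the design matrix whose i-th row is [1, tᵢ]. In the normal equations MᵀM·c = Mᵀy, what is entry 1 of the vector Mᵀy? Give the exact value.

Entry 1 ↔ basis 1, so (Mᵀy)_{1} = Σᵢ yᵢ = (1)·(-10) + (1)·(-6) + (1)·(2) + (1)·(16) + (1)·(22) + (1)·(24) = 48.

48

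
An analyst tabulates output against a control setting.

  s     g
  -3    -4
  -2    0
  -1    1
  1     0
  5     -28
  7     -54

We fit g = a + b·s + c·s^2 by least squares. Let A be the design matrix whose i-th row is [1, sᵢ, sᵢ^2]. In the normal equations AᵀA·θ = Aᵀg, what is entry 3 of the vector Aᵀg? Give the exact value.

-3381

Entry 3 ↔ basis s^2, so (Aᵀg)_{3} = Σᵢ (s^2)·gᵢ = (9)·(-4) + (4)·(0) + (1)·(1) + (1)·(0) + (25)·(-28) + (49)·(-54) = -3381.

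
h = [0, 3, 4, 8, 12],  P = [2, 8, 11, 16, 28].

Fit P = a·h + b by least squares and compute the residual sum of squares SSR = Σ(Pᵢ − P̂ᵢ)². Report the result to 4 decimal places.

SSR = 8.3005

The normal system MᵀM·[a, b]ᵀ = MᵀP is [[233, 27]; [27, 5]]·[a, b]ᵀ = [532, 65]ᵀ.
Determinant 233·5 − 27² = 436.
a = (532·5 − 27·65)/436 = 905/436; b = (233·65 − 27·532)/436 = 781/436.
Residuals: 91/436, -2/109, 395/436, -1045/436, 567/436; SSR = 3619/436.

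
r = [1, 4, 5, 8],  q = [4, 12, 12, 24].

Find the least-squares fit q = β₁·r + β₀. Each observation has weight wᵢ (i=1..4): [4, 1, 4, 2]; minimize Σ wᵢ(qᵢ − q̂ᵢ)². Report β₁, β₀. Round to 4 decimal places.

Entries of AᵀWA: Σwᵢ·r·r = 248, Σwᵢ·r = 44, Σwᵢ·1 = 11.
For AᵀWq: Σwᵢ·r·q = 688, Σwᵢ·q = 124.
AᵀWA·[β₁, β₀]ᵀ = AᵀWq becomes [[248, 44]; [44, 11]]·[β₁, β₀]ᵀ = [688, 124]ᵀ.
Determinant 248·11 − 44² = 792.
β₁ = (688·11 − 44·124)/792 = 8/3; β₀ = (248·124 − 44·688)/792 = 20/33.

β₁ = 2.6667, β₀ = 0.6061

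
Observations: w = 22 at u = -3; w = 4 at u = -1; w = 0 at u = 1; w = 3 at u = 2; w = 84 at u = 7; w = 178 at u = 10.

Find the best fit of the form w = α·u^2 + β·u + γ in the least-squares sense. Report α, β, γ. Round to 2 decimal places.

α = 1.96, β = -1.71, γ = -0.44

Entries of AᵀA: Σu^2·u^2 = 12500, Σu^2·u = 1324, Σu^2 = 164, Σu·u = 164, Σu = 16, Σ1 = 6.
And Σu^2·w = 22130, Σu·w = 2304, Σw = 291.
Solving the 3×3 system (Gaussian elimination) gives α = 4891/2499, β = -4271/2499, γ = -43/98.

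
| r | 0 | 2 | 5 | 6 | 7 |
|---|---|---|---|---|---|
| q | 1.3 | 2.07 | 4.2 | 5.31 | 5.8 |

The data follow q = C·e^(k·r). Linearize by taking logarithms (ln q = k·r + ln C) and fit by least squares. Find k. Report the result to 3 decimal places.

Linearized form: ln q = k·r + ln C. From the 5 transformed points,
XᵀX = [[114.0000, 20.0000]; [20.0000, 5]], rhs = [30.9531, 5.8524]ᵀ  (here Σr = 20.0000, Σ(r)² = 114.0000, Σln q = 5.8524, Σr·ln q = 30.9531).
Solving (det = 170.0000): k = 0.22186, ln C = 0.28304.

k = 0.222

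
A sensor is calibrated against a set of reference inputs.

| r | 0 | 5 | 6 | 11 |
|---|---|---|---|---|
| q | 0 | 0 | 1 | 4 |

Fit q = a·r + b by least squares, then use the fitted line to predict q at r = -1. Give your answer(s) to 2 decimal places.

The normal equations are: 182·a + 22·b = 50;  22·a + 4·b = 5.
Determinant 182·4 − 22² = 244.
a = (50·4 − 22·5)/244 = 45/122; b = (182·5 − 22·50)/244 = -95/122.
At r = -1: q̂ = (45/122)·(-1) + (-95/122)·(1) = -70/61.

q̂ = -1.15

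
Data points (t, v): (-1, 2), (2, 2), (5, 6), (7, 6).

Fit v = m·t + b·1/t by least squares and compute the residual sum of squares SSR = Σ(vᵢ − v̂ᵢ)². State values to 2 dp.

The normal equations are: 79·m + 4·b = 74;  4·m + (6421/4900)·b = 37/35.
det = 79·(6421/4900) − 4² = 428859/4900.
m = (74·(6421/4900) − 4·(37/35))/(428859/4900) = 151478/142953; b = (79·(37/35) − 4·74)/(428859/4900) = -347060/142953.
Residuals: 30108/47651, 52160/47651, 56580/47651, -51016/47651; SSR = 197920/47651.

SSR = 4.15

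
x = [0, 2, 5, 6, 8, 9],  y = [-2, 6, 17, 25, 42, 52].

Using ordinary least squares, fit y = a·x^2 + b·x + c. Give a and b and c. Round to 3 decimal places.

From the data, Σx^2·x^2 = 12594, Σx^2·x = 1590, Σx^2 = 210, Σx·x = 210, Σx = 30, Σ1 = 6.
Moment sums: Σx^2·y = 8249, Σx·y = 1051, Σy = 140.
So AᵀA·[a, b, c]ᵀ = Aᵀy: [[12594, 1590, 210]; [1590, 210, 30]; [210, 30, 6]]·[a, b, c]ᵀ = [8249, 1051, 140]ᵀ.
Solving the 3×3 system (Gaussian elimination) gives a = 95/192, b = 447/320, c = -31/32.

a = 0.495, b = 1.397, c = -0.969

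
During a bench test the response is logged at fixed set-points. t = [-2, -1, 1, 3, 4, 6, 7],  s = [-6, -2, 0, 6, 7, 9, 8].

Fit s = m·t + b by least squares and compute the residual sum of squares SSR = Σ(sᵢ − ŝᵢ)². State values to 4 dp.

Normal-equation sums: Σt·t = 116, Σt = 18, Σ1 = 7.
And Σt·s = 170, Σs = 22.
MᵀM·[m, b]ᵀ = Mᵀs becomes [[116, 18]; [18, 7]]·[m, b]ᵀ = [170, 22]ᵀ.
det = 116·7 − 18² = 488.
m = (170·7 − 18·22)/488 = 397/244; b = (116·22 − 18·170)/488 = -127/122.
Residuals: -104/61, 163/244, -143/244, 527/244, 187/122, 17/61, -573/244; SSR = 1989/122.

SSR = 16.3033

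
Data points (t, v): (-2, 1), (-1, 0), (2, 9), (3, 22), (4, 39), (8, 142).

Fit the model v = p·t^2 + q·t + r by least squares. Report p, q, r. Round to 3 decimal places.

p = 1.994, q = 2.029, r = -1.803

MᵀM·[p, q, r]ᵀ = Mᵀv reads: 4466·p + 602·q + 98·r = 9950;  602·p + 98·q + 14·r = 1374;  98·p + 14·q + 6·r = 213.
(Σt^2·t^2 = 4466, Σt^2·t = 602, Σt^2 = 98, Σt·t = 98, Σt = 14, Σ1 = 6, Σt^2·v = 9950, Σt·v = 1374, Σv = 213.)
Inverting the 3×3 Gram matrix, [p, q, r]ᵀ = [10217/5124, 10399/5124, -110/61]ᵀ.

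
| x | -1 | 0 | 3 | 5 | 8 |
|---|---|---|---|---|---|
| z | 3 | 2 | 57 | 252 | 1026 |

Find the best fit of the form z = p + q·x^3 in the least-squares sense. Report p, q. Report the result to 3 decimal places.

p = 3.152, q = 1.997

With design matrix M, MᵀM = [[5, 663]; [663, 278499]] and Mᵀz = [1340, 558348]ᵀ.
Eliminating q: 278499·(row 1) − 663·(row 2) gives 952926·p = 278499·1340 − 663·558348 = 3003936, so p = 38512/12217.
Then q = (558348 − 663·(38512/12217))/278499 = 317220/158821.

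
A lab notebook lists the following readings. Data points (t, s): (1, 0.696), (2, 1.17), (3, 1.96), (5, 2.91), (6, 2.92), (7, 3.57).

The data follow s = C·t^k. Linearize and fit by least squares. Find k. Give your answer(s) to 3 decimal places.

With ln sᵢ as the transformed response and ln tᵢ as the regressor:
XᵀX = [[11.2747, 7.1389]; [7.1389, 6]], rhs = [6.9636, 3.8798]ᵀ  (here Σln t = 7.1389, Σ(ln t)² = 11.2747, Σln s = 3.8798, Σln t·ln s = 6.9636).
Slope k = (n·Σln t·ln s − Σln t·Σln s)/(n·Σ(ln t)² − (Σln t)²) = (6·6.9636 − 7.1389·3.8798)/16.6845 = 0.84412; ln C = (Σln s − k·Σln t)/n = -0.35770.

k = 0.844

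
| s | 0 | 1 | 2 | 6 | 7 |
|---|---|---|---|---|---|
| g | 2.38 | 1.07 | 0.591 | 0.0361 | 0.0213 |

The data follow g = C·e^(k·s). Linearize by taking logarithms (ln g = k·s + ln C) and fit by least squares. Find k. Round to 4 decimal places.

k = -0.6757

Linearized form: ln g = k·s + ln C. From the 5 transformed points,
Sums: Σs = 16.0000, Σ(s)² = 90.0000, Σln g = -6.7617, Σs·ln g = -47.8563.
Normal system: [[90.0000, 16.0000]; [16.0000, 5]]·[k, ln C]ᵀ = [-47.8563, -6.7617]ᵀ.
Δ = 90.0000·5 − (16.0000)² = 194.0000; k = (-47.8563·5 − 16.0000·-6.7617)/194.0000 = -0.67575, ln C = (90.0000·-6.7617 − 16.0000·-47.8563)/194.0000 = 0.81005.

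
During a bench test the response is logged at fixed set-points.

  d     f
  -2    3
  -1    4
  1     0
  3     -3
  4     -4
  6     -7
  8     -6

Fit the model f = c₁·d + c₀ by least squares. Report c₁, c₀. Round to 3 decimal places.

c₁ = -1.129, c₀ = 1.209

Forming MᵀM = [[131, 19]; [19, 7]] and Mᵀf = [-125, -13]ᵀ gives MᵀM·[c₁, c₀]ᵀ = Mᵀf.
Eliminating c₀: 7·(row 1) − 19·(row 2) gives 556·c₁ = 7·(-125) − 19·(-13) = -628, so c₁ = -157/139.
Then c₀ = ((-13) − 19·(-157/139))/7 = 168/139.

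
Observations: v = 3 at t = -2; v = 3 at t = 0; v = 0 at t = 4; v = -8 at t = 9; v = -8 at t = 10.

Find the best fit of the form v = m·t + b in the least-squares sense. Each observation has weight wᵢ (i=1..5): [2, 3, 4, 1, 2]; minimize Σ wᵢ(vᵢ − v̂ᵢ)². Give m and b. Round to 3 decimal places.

AᵀWA·[m, b]ᵀ = AᵀWv reads: 353·m + 41·b = -244;  41·m + 12·b = -9.
(Σwᵢ·t·t = 353, Σwᵢ·t = 41, Σwᵢ·1 = 12, Σwᵢ·t·v = -244, Σwᵢ·v = -9.)
Eliminating b: 12·(row 1) − 41·(row 2) gives 2555·m = 12·(-244) − 41·(-9) = -2559, so m = -2559/2555.
Then b = ((-9) − 41·(-2559/2555))/12 = 6827/2555.

m = -1.002, b = 2.672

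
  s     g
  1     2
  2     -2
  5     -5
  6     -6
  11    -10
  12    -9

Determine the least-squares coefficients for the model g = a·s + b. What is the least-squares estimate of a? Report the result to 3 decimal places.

a = -0.934

Compute the Gram sums: Σs·s = 331, Σs = 37, Σ1 = 6.
Right-hand side: Σs·g = -281, Σg = -30.
So MᵀM·[a, b]ᵀ = Mᵀg: [[331, 37]; [37, 6]]·[a, b]ᵀ = [-281, -30]ᵀ.
Δ = 331·6 − 37² = 617.
a = ((-281)·6 − 37·(-30))/617 = -576/617; b = (331·(-30) − 37·(-281))/617 = 467/617.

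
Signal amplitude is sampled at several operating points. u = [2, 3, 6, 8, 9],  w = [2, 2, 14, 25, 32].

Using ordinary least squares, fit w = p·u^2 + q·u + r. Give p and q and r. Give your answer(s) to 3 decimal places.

p = 0.455, q = -0.603, r = 0.734

Forming AᵀA = [[12050, 1492, 194]; [1492, 194, 28]; [194, 28, 5]] and Aᵀw = [4722, 582, 75]ᵀ gives AᵀA·[p, q, r]ᵀ = Aᵀw.
Solving the 3×3 system (Gaussian elimination) gives p = 236/519, q = -313/519, r = 127/173.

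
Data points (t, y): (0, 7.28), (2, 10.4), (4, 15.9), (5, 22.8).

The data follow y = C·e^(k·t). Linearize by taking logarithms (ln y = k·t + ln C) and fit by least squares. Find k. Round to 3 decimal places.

Linearized form: ln y = k·t + ln C. From the 4 transformed points,
Sums: Σt = 11.0000, Σ(t)² = 45.0000, Σln y = 10.2200, Σt·ln y = 31.3827.
Normal system: [[45.0000, 11.0000]; [11.0000, 4]]·[k, ln C]ᵀ = [31.3827, 10.2200]ᵀ.
Slope k = (n·Σt·ln y − Σt·Σln y)/(n·Σ(t)² − (Σt)²) = (4·31.3827 − 11.0000·10.2200)/59.0000 = 0.22221; ln C = (Σln y − k·Σt)/n = 1.94392.

k = 0.222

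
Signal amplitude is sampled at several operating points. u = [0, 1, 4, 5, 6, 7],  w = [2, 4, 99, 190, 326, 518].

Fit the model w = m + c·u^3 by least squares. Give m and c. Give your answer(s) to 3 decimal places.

m = 2.301, c = 1.502

With design matrix A, AᵀA = [[6, 749]; [749, 184027]] and Aᵀw = [1139, 278180]ᵀ.
Eliminating c: 184027·(row 1) − 749·(row 2) gives 543161·m = 184027·1139 − 749·278180 = 1249933, so m = 1249933/543161.
Then c = (278180 − 749·(1249933/543161))/184027 = 815969/543161.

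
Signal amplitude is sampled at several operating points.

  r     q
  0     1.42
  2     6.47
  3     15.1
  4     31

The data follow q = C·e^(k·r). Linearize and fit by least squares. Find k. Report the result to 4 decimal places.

With ln qᵢ as the transformed response and rᵢ as the regressor:
Σr = 9.0000, Σ(r)² = 29.0000, Σln q = 8.3665, Σr·ln q = 25.6144.
Equations: 29.0000·k + 9.0000·ln C = 25.6144;  9.0000·k + 4·ln C = 8.3665.
Δ = 29.0000·4 − (9.0000)² = 35.0000; k = (25.6144·4 − 9.0000·8.3665)/35.0000 = 0.77597, ln C = (29.0000·8.3665 − 9.0000·25.6144)/35.0000 = 0.34570.

k = 0.7760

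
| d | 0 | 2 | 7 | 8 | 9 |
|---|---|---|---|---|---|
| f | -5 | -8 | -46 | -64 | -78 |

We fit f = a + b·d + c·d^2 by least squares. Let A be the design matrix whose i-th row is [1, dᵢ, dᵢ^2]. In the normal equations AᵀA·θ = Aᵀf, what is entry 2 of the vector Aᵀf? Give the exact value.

-1552

Entry 2 ↔ basis d, so (Aᵀf)_{2} = Σᵢ (d)·fᵢ = (0)·(-5) + (2)·(-8) + (7)·(-46) + (8)·(-64) + (9)·(-78) = -1552.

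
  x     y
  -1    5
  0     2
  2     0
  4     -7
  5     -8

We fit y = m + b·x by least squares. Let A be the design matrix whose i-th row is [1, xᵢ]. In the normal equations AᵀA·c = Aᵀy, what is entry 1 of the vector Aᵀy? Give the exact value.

-8

Entry 1 ↔ basis 1, so (Aᵀy)_{1} = Σᵢ yᵢ = (1)·(5) + (1)·(2) + (1)·(0) + (1)·(-7) + (1)·(-8) = -8.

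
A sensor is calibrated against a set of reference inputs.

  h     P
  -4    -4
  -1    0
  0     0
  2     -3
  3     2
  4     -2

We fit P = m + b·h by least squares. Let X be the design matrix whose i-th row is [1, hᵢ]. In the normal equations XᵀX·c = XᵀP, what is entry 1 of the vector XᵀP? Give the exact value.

Entry 1 ↔ basis 1, so (XᵀP)_{1} = Σᵢ Pᵢ = (1)·(-4) + (1)·(0) + (1)·(0) + (1)·(-3) + (1)·(2) + (1)·(-2) = -7.

-7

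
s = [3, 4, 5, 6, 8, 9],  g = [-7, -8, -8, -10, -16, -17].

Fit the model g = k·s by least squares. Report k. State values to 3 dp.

Normal-equation sums: Σs·s = 231.
Moment sums: Σs·g = -434.
Normal equations: [[231]]·[k]ᵀ = [-434]ᵀ.
k = (-434)/231 = -1.87879.

k = -1.879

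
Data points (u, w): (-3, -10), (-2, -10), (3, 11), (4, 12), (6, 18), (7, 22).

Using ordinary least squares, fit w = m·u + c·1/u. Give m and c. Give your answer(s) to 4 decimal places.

From the data, Σu·u = 123, Σu·1/u = 6, Σ1/u·1/u = 457/784.
Moment sums: Σu·w = 393, Σ1/u·w = 148/7.
So XᵀX·[m, c]ᵀ = Xᵀw: [[123, 6]; [6, 457/784]]·[m, c]ᵀ = [393, 148/7]ᵀ.
Eliminating c: (457/784)·(row 1) − 6·(row 2) gives (27987/784)·m = (457/784)·393 − 6·(148/7) = 80145/784, so m = 26715/9329.
Then c = ((148/7) − 6·(26715/9329))/(457/784) = 63392/9329.

m = 2.8637, c = 6.7952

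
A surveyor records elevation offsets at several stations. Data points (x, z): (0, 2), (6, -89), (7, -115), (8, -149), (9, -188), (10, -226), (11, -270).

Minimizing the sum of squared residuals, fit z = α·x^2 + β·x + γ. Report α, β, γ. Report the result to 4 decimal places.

α = -1.9491, β = -3.3370, γ = 2.0303

MᵀM·[α, β, γ]ᵀ = Mᵀz reads: 38995·α + 4131·β + 451·γ = -88873;  4131·α + 451·β + 51·γ = -9453;  451·α + 51·β + 7·γ = -1035.
Row-reducing yields α = -9145/4692, β = -307/92, γ = 4763/2346.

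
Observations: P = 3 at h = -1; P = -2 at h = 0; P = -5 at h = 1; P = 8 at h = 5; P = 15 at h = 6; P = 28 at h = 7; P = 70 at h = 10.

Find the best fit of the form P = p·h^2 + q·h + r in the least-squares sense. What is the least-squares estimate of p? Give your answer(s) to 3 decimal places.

From the data, Σh^2·h^2 = 14324, Σh^2·h = 1684, Σh^2 = 212, Σh·h = 212, Σh = 28, Σ1 = 7.
For XᵀP: Σh^2·P = 9110, Σh·P = 1018, ΣP = 117.
Solving the 3×3 system (Gaussian elimination) gives p = 14125/13336, q = -44737/13336, r = -3242/1667.

p = 1.059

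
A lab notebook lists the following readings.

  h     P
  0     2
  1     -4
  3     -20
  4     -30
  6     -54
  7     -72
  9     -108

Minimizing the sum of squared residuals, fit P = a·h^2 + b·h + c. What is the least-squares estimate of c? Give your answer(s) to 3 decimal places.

From the data, Σh^2·h^2 = 10596, Σh^2·h = 1380, Σh^2 = 192, Σh·h = 192, Σh = 30, Σ1 = 7.
Right-hand side: Σh^2·P = -14884, Σh·P = -1984, ΣP = -286.
MᵀM·[a, b, c]ᵀ = MᵀP becomes [[10596, 1380, 192]; [1380, 192, 30]; [192, 30, 7]]·[a, b, c]ᵀ = [-14884, -1984, -286]ᵀ.
Solving the 3×3 system (Gaussian elimination) gives a = -73/84, b = -121/28, c = 3/2.

c = 1.500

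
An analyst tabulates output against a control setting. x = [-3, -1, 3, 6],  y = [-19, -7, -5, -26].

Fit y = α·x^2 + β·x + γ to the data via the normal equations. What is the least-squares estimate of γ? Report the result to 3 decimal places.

From the data, Σx^2·x^2 = 1459, Σx^2·x = 215, Σx^2 = 55, Σx·x = 55, Σx = 5, Σ1 = 4.
Moment sums: Σx^2·y = -1159, Σx·y = -107, Σy = -57.
MᵀM·[α, β, γ]ᵀ = Mᵀy becomes [[1459, 215, 55]; [215, 55, 5]; [55, 5, 4]]·[α, β, γ]ᵀ = [-1159, -107, -57]ᵀ.
Inverting the 3×3 Gram matrix, [α, β, γ]ᵀ = [-67/66, 763/330, -35/11]ᵀ.

γ = -3.182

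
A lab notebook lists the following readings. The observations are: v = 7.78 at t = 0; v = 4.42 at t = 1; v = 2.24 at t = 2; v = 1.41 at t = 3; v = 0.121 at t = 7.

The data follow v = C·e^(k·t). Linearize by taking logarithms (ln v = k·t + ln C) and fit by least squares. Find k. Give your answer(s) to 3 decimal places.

k = -0.594

Taking logs, ln v = k·t + ln C, so regress ln v on t.
Σt = 13.0000, Σ(t)² = 63.0000, Σln v = 2.5758, Σt·ln v = -10.6539.
Equations: 63.0000·k + 13.0000·ln C = -10.6539;  13.0000·k + 5·ln C = 2.5758.
Slope k = (n·Σt·ln v − Σt·Σln v)/(n·Σ(t)² − (Σt)²) = (5·-10.6539 − 13.0000·2.5758)/146.0000 = -0.59421; ln C = (Σln v − k·Σt)/n = 2.06011.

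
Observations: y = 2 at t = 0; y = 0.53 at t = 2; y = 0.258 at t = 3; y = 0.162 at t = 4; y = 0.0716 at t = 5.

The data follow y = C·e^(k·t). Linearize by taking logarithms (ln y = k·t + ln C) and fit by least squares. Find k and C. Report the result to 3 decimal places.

k = -0.655, C = 1.978

Linearized form: ln y = k·t + ln C. From the 5 transformed points,
Σt = 14.0000, Σ(t)² = 54.0000, Σln y = -5.7533, Σt·ln y = -25.7981.
Equations: 54.0000·k + 14.0000·ln C = -25.7981;  14.0000·k + 5·ln C = -5.7533.
Solving (det = 74.0000): k = -0.65464, ln C = 0.68233, so C = exp(0.68233) = 1.97848.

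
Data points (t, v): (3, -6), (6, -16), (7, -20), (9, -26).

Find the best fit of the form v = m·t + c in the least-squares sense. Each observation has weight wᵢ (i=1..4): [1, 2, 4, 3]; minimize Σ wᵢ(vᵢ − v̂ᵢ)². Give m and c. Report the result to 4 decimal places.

m = -3.3333, c = 3.7333

Normal-equation sums: Σwᵢ·t·t = 520, Σwᵢ·t = 70, Σwᵢ·1 = 10.
For AᵀWv: Σwᵢ·t·v = -1472, Σwᵢ·v = -196.
det = 520·10 − 70² = 300.
m = ((-1472)·10 − 70·(-196))/300 = -10/3; c = (520·(-196) − 70·(-1472))/300 = 56/15.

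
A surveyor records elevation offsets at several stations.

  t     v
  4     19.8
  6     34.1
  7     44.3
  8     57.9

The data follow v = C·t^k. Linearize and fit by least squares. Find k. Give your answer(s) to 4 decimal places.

k = 1.5182

Let Y = ln v. Fitting Y = k·ln t + ln C by least squares:
AᵀA = [[13.2429, 7.2034]; [7.2034, 4]], rhs = [26.2795, 14.3647]ᵀ  (here Σln t = 7.2034, Σ(ln t)² = 13.2429, Σln v = 14.3647, Σln t·ln v = 26.2795).
Solving (det = 1.0824): k = 1.51818, ln C = 0.85716.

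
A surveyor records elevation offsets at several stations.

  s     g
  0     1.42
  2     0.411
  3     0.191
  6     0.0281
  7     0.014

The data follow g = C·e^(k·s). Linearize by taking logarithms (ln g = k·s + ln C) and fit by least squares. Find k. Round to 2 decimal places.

With ln gᵢ as the transformed response and sᵢ as the regressor:
XᵀX = [[98.0000, 18.0000]; [18.0000, 5]], rhs = [-58.0576, -10.0347]ᵀ  (here Σs = 18.0000, Σ(s)² = 98.0000, Σln g = -10.0347, Σs·ln g = -58.0576).
Δ = 98.0000·5 − (18.0000)² = 166.0000; k = (-58.0576·5 − 18.0000·-10.0347)/166.0000 = -0.66063, ln C = (98.0000·-10.0347 − 18.0000·-58.0576)/166.0000 = 0.37132.

k = -0.66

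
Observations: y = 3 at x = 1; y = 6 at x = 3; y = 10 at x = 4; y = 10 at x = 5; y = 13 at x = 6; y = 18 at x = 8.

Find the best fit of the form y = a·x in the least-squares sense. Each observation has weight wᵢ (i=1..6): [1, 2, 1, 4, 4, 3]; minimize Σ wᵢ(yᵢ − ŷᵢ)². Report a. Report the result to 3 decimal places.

With design matrix M, MᵀWM = [[471]] and MᵀWy = [1023]ᵀ.
a = 1023/471 = 2.17197.

a = 2.172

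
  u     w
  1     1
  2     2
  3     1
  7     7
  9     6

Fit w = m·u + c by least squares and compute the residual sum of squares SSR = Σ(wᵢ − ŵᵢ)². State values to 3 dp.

SSR = 5.436

The normal equations are: 144·m + 22·c = 111;  22·m + 5·c = 17.
(Σu·u = 144, Σu = 22, Σ1 = 5, Σu·w = 111, Σw = 17.)
Eliminating c: 5·(row 1) − 22·(row 2) gives 236·m = 5·111 − 22·17 = 181, so m = 181/236.
Then c = (17 − 22·(181/236))/5 = 3/118.
Residuals: 49/236, 26/59, -313/236, 379/236, -219/236; SSR = 1283/236.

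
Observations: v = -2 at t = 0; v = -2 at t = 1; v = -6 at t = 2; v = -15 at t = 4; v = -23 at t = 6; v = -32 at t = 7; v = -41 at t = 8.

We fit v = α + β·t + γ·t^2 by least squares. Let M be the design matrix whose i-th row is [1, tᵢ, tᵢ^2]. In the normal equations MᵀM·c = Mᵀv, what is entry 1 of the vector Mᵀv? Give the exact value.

-121

Entry 1 ↔ basis 1, so (Mᵀv)_{1} = Σᵢ vᵢ = (1)·(-2) + (1)·(-2) + (1)·(-6) + (1)·(-15) + (1)·(-23) + (1)·(-32) + (1)·(-41) = -121.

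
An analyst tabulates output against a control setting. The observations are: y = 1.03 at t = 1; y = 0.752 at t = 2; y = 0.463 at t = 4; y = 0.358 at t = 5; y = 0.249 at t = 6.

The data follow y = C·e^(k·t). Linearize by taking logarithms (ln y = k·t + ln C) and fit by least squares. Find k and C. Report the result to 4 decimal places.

k = -0.2735, C = 1.3443

With ln yᵢ as the transformed response and tᵢ as the regressor:
Over the data: Σt = 18.0000, Σ(t)² = 82.0000, Σln y = -3.4430, Σt·ln y = -17.0985.
Normal system: [[82.0000, 18.0000]; [18.0000, 5]]·[k, ln C]ᵀ = [-17.0985, -3.4430]ᵀ.
Slope k = (n·Σt·ln y − Σt·Σln y)/(n·Σ(t)² − (Σt)²) = (5·-17.0985 − 18.0000·-3.4430)/86.0000 = -0.27347; ln C = (Σln y − k·Σt)/n = 0.29589, so C = exp(0.29589) = 1.34432.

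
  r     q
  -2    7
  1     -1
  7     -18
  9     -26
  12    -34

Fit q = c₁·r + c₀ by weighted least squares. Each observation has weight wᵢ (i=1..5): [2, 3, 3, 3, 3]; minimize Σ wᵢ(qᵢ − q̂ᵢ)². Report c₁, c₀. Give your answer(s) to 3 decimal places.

c₁ = -2.971, c₀ = 1.686

Normal-equation sums: Σwᵢ·r·r = 833, Σwᵢ·r = 83, Σwᵢ·1 = 14.
Moment sums: Σwᵢ·r·q = -2335, Σwᵢ·q = -223.
So MᵀWM·[c₁, c₀]ᵀ = MᵀWq: [[833, 83]; [83, 14]]·[c₁, c₀]ᵀ = [-2335, -223]ᵀ.
det = 833·14 − 83² = 4773.
c₁ = ((-2335)·14 − 83·(-223))/4773 = -4727/1591; c₀ = (833·(-223) − 83·(-2335))/4773 = 2682/1591.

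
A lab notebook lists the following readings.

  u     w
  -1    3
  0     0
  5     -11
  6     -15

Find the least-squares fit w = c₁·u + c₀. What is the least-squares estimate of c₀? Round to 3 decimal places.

c₀ = 0.365

Entries of MᵀM: Σu·u = 62, Σu = 10, Σ1 = 4.
Right-hand side: Σu·w = -148, Σw = -23.
So MᵀM·[c₁, c₀]ᵀ = Mᵀw: [[62, 10]; [10, 4]]·[c₁, c₀]ᵀ = [-148, -23]ᵀ.
Determinant 62·4 − 10² = 148.
c₁ = ((-148)·4 − 10·(-23))/148 = -181/74; c₀ = (62·(-23) − 10·(-148))/148 = 27/74.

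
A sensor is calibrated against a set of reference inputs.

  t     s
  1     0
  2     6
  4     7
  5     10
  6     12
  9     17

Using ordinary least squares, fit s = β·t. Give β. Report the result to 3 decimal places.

β = 1.933

The normal system AᵀA·[β]ᵀ = Aᵀs is [[163]]·[β]ᵀ = [315]ᵀ.
Hence β = 315 / 163 ≈ 1.93252.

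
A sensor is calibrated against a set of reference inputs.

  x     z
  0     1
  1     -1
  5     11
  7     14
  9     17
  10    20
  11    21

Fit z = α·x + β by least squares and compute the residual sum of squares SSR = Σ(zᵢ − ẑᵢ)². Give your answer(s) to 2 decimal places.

SSR = 11.71

Setting ∂/∂α … = 0 gives: 377·α + 43·β = 736;  43·α + 7·β = 83.
(Σx·x = 377, Σx = 43, Σ1 = 7, Σx·z = 736, Σz = 83.)
Determinant 377·7 − 43² = 790.
α = (736·7 − 43·83)/790 = 1583/790; β = (377·83 − 43·736)/790 = -357/790.
Residuals: 1147/790, -1008/395, 566/395, 168/395, -46/79, 327/790, -233/395; SSR = 9253/790.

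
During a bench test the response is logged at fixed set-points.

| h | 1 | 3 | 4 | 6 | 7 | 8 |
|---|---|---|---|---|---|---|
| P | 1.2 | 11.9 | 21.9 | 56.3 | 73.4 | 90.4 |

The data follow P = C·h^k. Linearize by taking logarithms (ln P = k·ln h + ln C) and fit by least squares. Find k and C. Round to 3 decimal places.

k = 2.108, C = 1.197

Taking logs, ln P = k·ln h + ln C, so regress ln P on ln h.
Σln h = 8.3020, Σ(ln h)² = 14.4498, Σln P = 18.5762, Σln h·ln P = 31.9474.
Normal system: [[14.4498, 8.3020]; [8.3020, 6]]·[k, ln C]ᵀ = [31.9474, 18.5762]ᵀ.
Δ = 14.4498·6 − (8.3020)² = 17.7753; k = (31.9474·6 − 8.3020·18.5762)/17.7753 = 2.10765, ln C = (14.4498·18.5762 − 8.3020·31.9474)/17.7753 = 0.17975, so C = exp(0.17975) = 1.19691.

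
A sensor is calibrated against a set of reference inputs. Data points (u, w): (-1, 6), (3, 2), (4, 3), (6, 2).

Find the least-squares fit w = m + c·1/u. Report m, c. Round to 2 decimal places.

m = 3.07, c = -2.90

The normal equations are: 4·m + (-1/4)·c = 13;  (-1/4)·m + (173/144)·c = -17/4.
Determinant 4·(173/144) − (-1/4)² = 683/144.
m = (13·(173/144) − (-1/4)·(-17/4))/(683/144) = 2096/683; c = (4·(-17/4) − (-1/4)·13)/(683/144) = -1980/683.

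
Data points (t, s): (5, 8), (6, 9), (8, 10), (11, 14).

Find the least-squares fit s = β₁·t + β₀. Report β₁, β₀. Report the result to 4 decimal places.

The normal system XᵀX·[β₁, β₀]ᵀ = Xᵀs is [[246, 30]; [30, 4]]·[β₁, β₀]ᵀ = [328, 41]ᵀ.
Eliminating β₀: 4·(row 1) − 30·(row 2) gives 84·β₁ = 4·328 − 30·41 = 82, so β₁ = 41/42.
Then β₀ = (41 − 30·(41/42))/4 = 41/14.

β₁ = 0.9762, β₀ = 2.9286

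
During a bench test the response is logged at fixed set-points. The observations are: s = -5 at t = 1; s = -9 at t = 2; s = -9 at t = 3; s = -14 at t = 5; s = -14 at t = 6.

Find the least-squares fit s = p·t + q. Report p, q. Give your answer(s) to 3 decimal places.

p = -1.779, q = -4.151

From the data, Σt·t = 75, Σt = 17, Σ1 = 5.
For Aᵀs: Σt·s = -204, Σs = -51.
AᵀA·[p, q]ᵀ = Aᵀs becomes [[75, 17]; [17, 5]]·[p, q]ᵀ = [-204, -51]ᵀ.
Δ = 75·5 − 17² = 86.
p = ((-204)·5 − 17·(-51))/86 = -153/86; q = (75·(-51) − 17·(-204))/86 = -357/86.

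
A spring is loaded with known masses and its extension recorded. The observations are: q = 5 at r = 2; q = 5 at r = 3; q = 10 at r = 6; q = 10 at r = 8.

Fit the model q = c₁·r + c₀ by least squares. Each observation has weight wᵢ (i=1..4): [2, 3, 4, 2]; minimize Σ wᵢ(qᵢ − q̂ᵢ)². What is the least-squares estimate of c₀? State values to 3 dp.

From the data, Σwᵢ·r·r = 307, Σwᵢ·r = 53, Σwᵢ·1 = 11.
And Σwᵢ·r·q = 465, Σwᵢ·q = 85.
Normal equations: [[307, 53]; [53, 11]]·[c₁, c₀]ᵀ = [465, 85]ᵀ.
Eliminating c₀: 11·(row 1) − 53·(row 2) gives 568·c₁ = 11·465 − 53·85 = 610, so c₁ = 305/284.
Then c₀ = (85 − 53·(305/284))/11 = 725/284.

c₀ = 2.553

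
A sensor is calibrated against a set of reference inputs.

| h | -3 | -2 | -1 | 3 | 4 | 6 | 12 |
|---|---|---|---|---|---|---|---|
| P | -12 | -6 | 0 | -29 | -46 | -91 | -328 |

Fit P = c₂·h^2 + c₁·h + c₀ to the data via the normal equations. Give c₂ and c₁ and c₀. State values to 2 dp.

Compute the Gram sums: Σh^2·h^2 = 22467, Σh^2·h = 1999, Σh^2 = 219, Σh·h = 219, Σh = 19, Σ1 = 7.
Right-hand side: Σh^2·P = -51637, Σh·P = -4705, ΣP = -512.
Inverting the 3×3 Gram matrix, [c₂, c₁, c₀]ᵀ = [-2287311/1122884, -3046013/1122884, -575759/280721]ᵀ.

c₂ = -2.04, c₁ = -2.71, c₀ = -2.05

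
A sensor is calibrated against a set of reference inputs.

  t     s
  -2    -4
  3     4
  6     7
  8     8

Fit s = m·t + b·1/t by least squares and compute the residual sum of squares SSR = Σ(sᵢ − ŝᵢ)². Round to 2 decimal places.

SSR = 0.39

Sums needed: Σt·t = 113, Σt·1/t = 4, Σ1/t·1/t = 233/576.
And Σt·s = 126, Σ1/t·s = 11/2.
Normal equations: [[113, 4]; [4, 233/576]]·[m, b]ᵀ = [126, 11/2]ᵀ.
Δ = 113·(233/576) − 4² = 17113/576.
m = (126·(233/576) − 4·(11/2))/(17113/576) = 16686/17113; b = (113·(11/2) − 4·126)/(17113/576) = 67680/17113.
Residuals: -1240/17113, -4166/17113, 8395/17113, -5044/17113; SSR = 6709/17113.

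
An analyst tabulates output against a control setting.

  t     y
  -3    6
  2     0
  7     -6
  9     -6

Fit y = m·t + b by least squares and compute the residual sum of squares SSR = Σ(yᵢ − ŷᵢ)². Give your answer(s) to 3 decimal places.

Entries of XᵀX: Σt·t = 143, Σt = 15, Σ1 = 4.
For Xᵀy: Σt·y = -114, Σy = -6.
Δ = 143·4 − 15² = 347.
m = ((-114)·4 − 15·(-6))/347 = -366/347; b = (143·(-6) − 15·(-114))/347 = 852/347.
Residuals: 132/347, -120/347, -372/347, 360/347; SSR = 864/347.

SSR = 2.490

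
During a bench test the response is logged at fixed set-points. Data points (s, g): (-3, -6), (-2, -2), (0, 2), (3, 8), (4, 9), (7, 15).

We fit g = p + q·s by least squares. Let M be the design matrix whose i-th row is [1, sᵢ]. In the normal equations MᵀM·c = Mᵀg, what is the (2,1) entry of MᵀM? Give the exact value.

9

Row 2 ↔ basis s, column 1 ↔ basis 1, so (MᵀM)_{2,1} = Σᵢ s = (-3)·(1) + (-2)·(1) + (0)·(1) + (3)·(1) + (4)·(1) + (7)·(1) = 9.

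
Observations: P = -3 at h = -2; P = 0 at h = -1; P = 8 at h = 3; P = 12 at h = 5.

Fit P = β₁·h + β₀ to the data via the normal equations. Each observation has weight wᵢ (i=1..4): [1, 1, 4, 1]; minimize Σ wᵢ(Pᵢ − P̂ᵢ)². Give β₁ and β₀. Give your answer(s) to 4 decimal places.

Sums needed: Σwᵢ·h·h = 66, Σwᵢ·h = 14, Σwᵢ·1 = 7.
Moment sums: Σwᵢ·h·P = 162, Σwᵢ·P = 41.
Determinant 66·7 − 14² = 266.
β₁ = (162·7 − 14·41)/266 = 40/19; β₀ = (66·41 − 14·162)/266 = 219/133.

β₁ = 2.1053, β₀ = 1.6466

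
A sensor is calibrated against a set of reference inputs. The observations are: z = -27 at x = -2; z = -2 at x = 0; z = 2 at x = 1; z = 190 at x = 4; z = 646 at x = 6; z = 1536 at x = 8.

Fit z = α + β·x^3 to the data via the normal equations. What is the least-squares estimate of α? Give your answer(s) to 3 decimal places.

The normal system AᵀA·[α, β]ᵀ = Aᵀz is [[6, 785]; [785, 312961]]·[α, β]ᵀ = [2345, 938346]ᵀ.
Determinant 6·312961 − 785² = 1261541.
α = (2345·312961 − 785·938346)/1261541 = -2708065/1261541; β = (6·938346 − 785·2345)/1261541 = 3789251/1261541.

α = -2.147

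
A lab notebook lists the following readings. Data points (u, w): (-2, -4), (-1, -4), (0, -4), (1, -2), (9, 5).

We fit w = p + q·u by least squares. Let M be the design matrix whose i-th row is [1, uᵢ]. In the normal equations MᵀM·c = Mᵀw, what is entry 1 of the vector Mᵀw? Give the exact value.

Entry 1 ↔ basis 1, so (Mᵀw)_{1} = Σᵢ wᵢ = (1)·(-4) + (1)·(-4) + (1)·(-4) + (1)·(-2) + (1)·(5) = -9.

-9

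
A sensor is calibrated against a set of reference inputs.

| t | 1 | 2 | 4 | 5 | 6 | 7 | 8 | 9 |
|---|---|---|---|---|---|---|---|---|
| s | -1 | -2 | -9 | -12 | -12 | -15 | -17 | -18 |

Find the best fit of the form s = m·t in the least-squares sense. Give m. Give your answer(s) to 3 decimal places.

The normal system XᵀX·[m]ᵀ = Xᵀs is [[276]]·[m]ᵀ = [-576]ᵀ.
Hence m = -576 / 276 ≈ -2.08696.

m = -2.087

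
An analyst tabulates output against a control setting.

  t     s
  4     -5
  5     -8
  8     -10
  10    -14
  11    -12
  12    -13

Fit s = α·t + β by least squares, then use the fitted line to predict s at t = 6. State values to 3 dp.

Normal-equation sums: Σt·t = 470, Σt = 50, Σ1 = 6.
Right-hand side: Σt·s = -568, Σs = -62.
XᵀX·[α, β]ᵀ = Xᵀs becomes [[470, 50]; [50, 6]]·[α, β]ᵀ = [-568, -62]ᵀ.
Determinant 470·6 − 50² = 320.
α = ((-568)·6 − 50·(-62))/320 = -77/80; β = (470·(-62) − 50·(-568))/320 = -37/16.
At t = 6: ŝ = (-77/80)·(6) + (-37/16)·(1) = -647/80.

ŝ = -8.088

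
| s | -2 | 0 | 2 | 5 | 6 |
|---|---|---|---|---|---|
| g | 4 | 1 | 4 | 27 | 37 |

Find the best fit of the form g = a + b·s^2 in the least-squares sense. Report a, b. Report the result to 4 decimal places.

a = 0.3753, b = 1.0308

Sums needed: Σ1 = 5, Σs^2 = 69, Σs^2·s^2 = 1953.
And Σg = 73, Σs^2·g = 2039.
Normal equations: [[5, 69]; [69, 1953]]·[a, b]ᵀ = [73, 2039]ᵀ.
Δ = 5·1953 − 69² = 5004.
a = (73·1953 − 69·2039)/5004 = 313/834; b = (5·2039 − 69·73)/5004 = 2579/2502.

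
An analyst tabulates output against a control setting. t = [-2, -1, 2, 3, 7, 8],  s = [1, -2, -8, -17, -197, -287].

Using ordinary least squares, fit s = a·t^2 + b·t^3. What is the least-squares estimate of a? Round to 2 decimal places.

The normal system XᵀX·[a, b]ᵀ = Xᵀs is [[6611, 49817]; [49817, 380651]]·[a, b]ᵀ = [-28204, -215044]ᵀ.
Δ = 6611·380651 − 49817² = 34750272.
a = ((-28204)·380651 − 49817·(-215044))/34750272 = -119968/180991; b = (6611·(-215044) − 49817·(-28204))/34750272 = -86548/180991.

a = -0.66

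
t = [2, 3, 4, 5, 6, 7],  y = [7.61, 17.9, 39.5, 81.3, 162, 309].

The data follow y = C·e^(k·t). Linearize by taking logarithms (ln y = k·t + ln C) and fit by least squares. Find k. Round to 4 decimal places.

Linearized form: ln y = k·t + ln C. From the 6 transformed points,
AᵀA = [[139.0000, 27.0000]; [27.0000, 6]], rhs = [120.0682, 23.8096]ᵀ  (here Σt = 27.0000, Σ(t)² = 139.0000, Σln y = 23.8096, Σt·ln y = 120.0682).
Δ = 139.0000·6 − (27.0000)² = 105.0000; k = (120.0682·6 − 27.0000·23.8096)/105.0000 = 0.73856, ln C = (139.0000·23.8096 − 27.0000·120.0682)/105.0000 = 0.64475.

k = 0.7386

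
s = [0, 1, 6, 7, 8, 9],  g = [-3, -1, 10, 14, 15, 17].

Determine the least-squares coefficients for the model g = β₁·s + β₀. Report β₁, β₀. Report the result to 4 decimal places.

AᵀA·[β₁, β₀]ᵀ = Aᵀg reads: 231·β₁ + 31·β₀ = 430;  31·β₁ + 6·β₀ = 52.
(Σs·s = 231, Σs = 31, Σ1 = 6, Σs·g = 430, Σg = 52.)
Δ = 231·6 − 31² = 425.
β₁ = (430·6 − 31·52)/425 = 968/425; β₀ = (231·52 − 31·430)/425 = -1318/425.

β₁ = 2.2776, β₀ = -3.1012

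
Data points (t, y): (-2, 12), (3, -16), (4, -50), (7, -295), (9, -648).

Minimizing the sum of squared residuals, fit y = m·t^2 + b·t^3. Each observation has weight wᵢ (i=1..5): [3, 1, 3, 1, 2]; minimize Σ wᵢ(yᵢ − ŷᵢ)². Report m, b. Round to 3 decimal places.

m = 0.888, b = -0.988

MᵀWM·[m, b]ᵀ = MᵀWy reads: 16420·m + 138124·b = -121831;  138124·m + 1193740·b = -1056289.
Eliminating b: 1193740·(row 1) − 138124·(row 2) gives 522971424·m = 1193740·(-121831) − 138124·(-1056289) = 464323896, so m = 6448943/7263492.
Then b = ((-1056289) − 138124·(6448943/7263492))/1193740 = -3586669/3631746.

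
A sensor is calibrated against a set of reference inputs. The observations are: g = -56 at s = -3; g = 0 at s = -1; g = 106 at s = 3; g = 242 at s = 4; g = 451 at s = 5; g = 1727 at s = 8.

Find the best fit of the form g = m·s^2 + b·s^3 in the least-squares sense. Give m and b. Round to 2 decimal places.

Entries of XᵀX: Σs^2·s^2 = 5140, Σs^2·s^3 = 36916, Σs^3·s^3 = 283324.
And Σs^2·g = 126125, Σs^3·g = 960461.
Normal equations: [[5140, 36916]; [36916, 283324]]·[m, b]ᵀ = [126125, 960461]ᵀ.
Determinant 5140·283324 − 36916² = 93494304.
m = (126125·283324 − 36916·960461)/93494304 = 11577551/3895596; b = (5140·960461 − 36916·126125)/93494304 = 2924365/973899.

m = 2.97, b = 3.00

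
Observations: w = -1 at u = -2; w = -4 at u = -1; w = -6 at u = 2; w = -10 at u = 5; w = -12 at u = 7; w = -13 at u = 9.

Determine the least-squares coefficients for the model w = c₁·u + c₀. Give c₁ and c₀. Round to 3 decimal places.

c₁ = -1.065, c₀ = -4.116

Entries of MᵀM: Σu·u = 164, Σu = 20, Σ1 = 6.
Right-hand side: Σu·w = -257, Σw = -46.
MᵀM·[c₁, c₀]ᵀ = Mᵀw becomes [[164, 20]; [20, 6]]·[c₁, c₀]ᵀ = [-257, -46]ᵀ.
det = 164·6 − 20² = 584.
c₁ = ((-257)·6 − 20·(-46))/584 = -311/292; c₀ = (164·(-46) − 20·(-257))/584 = -601/146.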